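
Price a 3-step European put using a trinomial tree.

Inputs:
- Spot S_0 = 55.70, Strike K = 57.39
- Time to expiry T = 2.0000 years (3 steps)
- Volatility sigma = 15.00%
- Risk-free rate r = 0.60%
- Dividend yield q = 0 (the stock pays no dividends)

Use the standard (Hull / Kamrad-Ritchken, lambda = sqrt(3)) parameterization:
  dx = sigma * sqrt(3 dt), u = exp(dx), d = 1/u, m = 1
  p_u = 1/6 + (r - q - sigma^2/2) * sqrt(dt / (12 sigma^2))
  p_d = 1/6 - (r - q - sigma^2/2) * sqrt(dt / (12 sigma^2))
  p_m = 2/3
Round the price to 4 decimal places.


Answer: Price = V(0,0) = 5.1141

Derivation:
dt = T/N = 0.666667; dx = sigma*sqrt(3*dt) = 0.212132
u = exp(dx) = 1.236311; d = 1/u = 0.808858
p_u = 0.158417, p_m = 0.666667, p_d = 0.174916
Discount per step: exp(-r*dt) = 0.996008
Stock lattice S(k, j) with j the centered position index:
  k=0: S(0,+0) = 55.7000
  k=1: S(1,-1) = 45.0534; S(1,+0) = 55.7000; S(1,+1) = 68.8625
  k=2: S(2,-2) = 36.4418; S(2,-1) = 45.0534; S(2,+0) = 55.7000; S(2,+1) = 68.8625; S(2,+2) = 85.1355
  k=3: S(3,-3) = 29.4762; S(3,-2) = 36.4418; S(3,-1) = 45.0534; S(3,+0) = 55.7000; S(3,+1) = 68.8625; S(3,+2) = 85.1355; S(3,+3) = 105.2540
Terminal payoffs V(N, j) = max(K - S_T, 0):
  V(3,-3) = 27.913774; V(3,-2) = 20.948214; V(3,-1) = 12.336615; V(3,+0) = 1.690000; V(3,+1) = 0.000000; V(3,+2) = 0.000000; V(3,+3) = 0.000000
Backward induction: V(k, j) = exp(-r*dt) * [p_u * V(k+1, j+1) + p_m * V(k+1, j) + p_d * V(k+1, j-1)]
  V(2,-2) = exp(-r*dt) * [p_u*12.336615 + p_m*20.948214 + p_d*27.913774] = 20.719336
  V(2,-1) = exp(-r*dt) * [p_u*1.690000 + p_m*12.336615 + p_d*20.948214] = 12.107790
  V(2,+0) = exp(-r*dt) * [p_u*0.000000 + p_m*1.690000 + p_d*12.336615] = 3.271429
  V(2,+1) = exp(-r*dt) * [p_u*0.000000 + p_m*0.000000 + p_d*1.690000] = 0.294428
  V(2,+2) = exp(-r*dt) * [p_u*0.000000 + p_m*0.000000 + p_d*0.000000] = 0.000000
  V(1,-1) = exp(-r*dt) * [p_u*3.271429 + p_m*12.107790 + p_d*20.719336] = 12.165499
  V(1,+0) = exp(-r*dt) * [p_u*0.294428 + p_m*3.271429 + p_d*12.107790] = 4.328097
  V(1,+1) = exp(-r*dt) * [p_u*0.000000 + p_m*0.294428 + p_d*3.271429] = 0.765444
  V(0,+0) = exp(-r*dt) * [p_u*0.765444 + p_m*4.328097 + p_d*12.165499] = 5.114104


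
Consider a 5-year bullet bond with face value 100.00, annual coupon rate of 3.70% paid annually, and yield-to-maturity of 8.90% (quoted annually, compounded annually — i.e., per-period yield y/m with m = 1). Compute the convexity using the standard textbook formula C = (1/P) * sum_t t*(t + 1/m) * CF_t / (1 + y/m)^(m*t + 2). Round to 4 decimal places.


Answer: Convexity = 22.6748

Derivation:
Coupon per period c = face * coupon_rate / m = 3.700000
Periods per year m = 1; per-period yield y/m = 0.089000
Number of cashflows N = 5
Cashflows (t years, CF_t, discount factor 1/(1+y/m)^(m*t), PV):
  t = 1.0000: CF_t = 3.700000, DF = 0.918274, PV = 3.397612
  t = 2.0000: CF_t = 3.700000, DF = 0.843226, PV = 3.119938
  t = 3.0000: CF_t = 3.700000, DF = 0.774313, PV = 2.864957
  t = 4.0000: CF_t = 3.700000, DF = 0.711031, PV = 2.630814
  t = 5.0000: CF_t = 103.700000, DF = 0.652921, PV = 67.707902
Price P = sum_t PV_t = 79.721224
Convexity numerator sum_t t*(t + 1/m) * CF_t / (1+y/m)^(m*t + 2):
  t = 1.0000: term = 5.729914
  t = 2.0000: term = 15.784886
  t = 3.0000: term = 28.989690
  t = 4.0000: term = 44.367447
  t = 5.0000: term = 1712.792895
Convexity = (1/P) * sum = 1807.664832 / 79.721224 = 22.674825


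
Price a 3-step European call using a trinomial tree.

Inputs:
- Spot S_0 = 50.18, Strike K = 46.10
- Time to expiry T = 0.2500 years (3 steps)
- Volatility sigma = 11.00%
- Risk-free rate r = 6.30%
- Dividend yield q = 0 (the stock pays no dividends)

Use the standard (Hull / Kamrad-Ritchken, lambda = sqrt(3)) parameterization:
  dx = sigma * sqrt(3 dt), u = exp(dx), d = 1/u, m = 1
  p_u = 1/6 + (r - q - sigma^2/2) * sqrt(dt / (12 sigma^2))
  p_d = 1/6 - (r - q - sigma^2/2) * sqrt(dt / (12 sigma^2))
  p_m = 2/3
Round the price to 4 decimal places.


dt = T/N = 0.083333; dx = sigma*sqrt(3*dt) = 0.055000
u = exp(dx) = 1.056541; d = 1/u = 0.946485
p_u = 0.209811, p_m = 0.666667, p_d = 0.123523
Discount per step: exp(-r*dt) = 0.994764
Stock lattice S(k, j) with j the centered position index:
  k=0: S(0,+0) = 50.1800
  k=1: S(1,-1) = 47.4946; S(1,+0) = 50.1800; S(1,+1) = 53.0172
  k=2: S(2,-2) = 44.9530; S(2,-1) = 47.4946; S(2,+0) = 50.1800; S(2,+1) = 53.0172; S(2,+2) = 56.0148
  k=3: S(3,-3) = 42.5473; S(3,-2) = 44.9530; S(3,-1) = 47.4946; S(3,+0) = 50.1800; S(3,+1) = 53.0172; S(3,+2) = 56.0148; S(3,+3) = 59.1819
Terminal payoffs V(N, j) = max(S_T - K, 0):
  V(3,-3) = 0.000000; V(3,-2) = 0.000000; V(3,-1) = 1.394625; V(3,+0) = 4.080000; V(3,+1) = 6.917208; V(3,+2) = 9.914834; V(3,+3) = 13.081947
Backward induction: V(k, j) = exp(-r*dt) * [p_u * V(k+1, j+1) + p_m * V(k+1, j) + p_d * V(k+1, j-1)]
  V(2,-2) = exp(-r*dt) * [p_u*1.394625 + p_m*0.000000 + p_d*0.000000] = 0.291075
  V(2,-1) = exp(-r*dt) * [p_u*4.080000 + p_m*1.394625 + p_d*0.000000] = 1.776426
  V(2,+0) = exp(-r*dt) * [p_u*6.917208 + p_m*4.080000 + p_d*1.394625] = 4.320827
  V(2,+1) = exp(-r*dt) * [p_u*9.914834 + p_m*6.917208 + p_d*4.080000] = 7.158004
  V(2,+2) = exp(-r*dt) * [p_u*13.081947 + p_m*9.914834 + p_d*6.917208] = 10.155596
  V(1,-1) = exp(-r*dt) * [p_u*4.320827 + p_m*1.776426 + p_d*0.291075] = 2.115658
  V(1,+0) = exp(-r*dt) * [p_u*7.158004 + p_m*4.320827 + p_d*1.776426] = 4.577710
  V(1,+1) = exp(-r*dt) * [p_u*10.155596 + p_m*7.158004 + p_d*4.320827] = 7.397535
  V(0,+0) = exp(-r*dt) * [p_u*7.397535 + p_m*4.577710 + p_d*2.115658] = 4.839744

Answer: Price = V(0,0) = 4.8397


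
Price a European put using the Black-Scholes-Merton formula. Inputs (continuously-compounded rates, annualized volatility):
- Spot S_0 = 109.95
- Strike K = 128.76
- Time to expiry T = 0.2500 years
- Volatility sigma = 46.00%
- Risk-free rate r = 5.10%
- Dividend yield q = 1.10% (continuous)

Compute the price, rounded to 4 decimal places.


Answer: Price = 21.7325

Derivation:
d1 = (ln(S/K) + (r - q + 0.5*sigma^2) * T) / (sigma * sqrt(T)) = -0.52814995
d2 = d1 - sigma * sqrt(T) = -0.75814995
exp(-rT) = 0.98733094; exp(-qT) = 0.99725378
P = K * exp(-rT) * N(-d2) - S_0 * exp(-qT) * N(-d1)
N(-d1) = 0.70130237; N(-d2) = 0.77581939
P = 128.7600 * 0.98733094 * 0.77581939 - 109.9500 * 0.99725378 * 0.70130237 = 21.7325


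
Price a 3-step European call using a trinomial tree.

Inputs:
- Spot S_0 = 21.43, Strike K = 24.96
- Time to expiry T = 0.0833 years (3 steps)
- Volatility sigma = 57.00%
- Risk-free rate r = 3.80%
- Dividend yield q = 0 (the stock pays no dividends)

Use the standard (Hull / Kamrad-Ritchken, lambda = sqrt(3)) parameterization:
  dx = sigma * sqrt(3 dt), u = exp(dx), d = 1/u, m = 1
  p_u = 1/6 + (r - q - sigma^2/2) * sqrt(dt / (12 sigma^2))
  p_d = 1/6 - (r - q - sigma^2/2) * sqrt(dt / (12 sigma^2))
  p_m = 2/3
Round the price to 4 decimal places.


dt = T/N = 0.027767; dx = sigma*sqrt(3*dt) = 0.164512
u = exp(dx) = 1.178818; d = 1/u = 0.848308
p_u = 0.156164, p_m = 0.666667, p_d = 0.177169
Discount per step: exp(-r*dt) = 0.998945
Stock lattice S(k, j) with j the centered position index:
  k=0: S(0,+0) = 21.4300
  k=1: S(1,-1) = 18.1792; S(1,+0) = 21.4300; S(1,+1) = 25.2621
  k=2: S(2,-2) = 15.4216; S(2,-1) = 18.1792; S(2,+0) = 21.4300; S(2,+1) = 25.2621; S(2,+2) = 29.7794
  k=3: S(3,-3) = 13.0822; S(3,-2) = 15.4216; S(3,-1) = 18.1792; S(3,+0) = 21.4300; S(3,+1) = 25.2621; S(3,+2) = 29.7794; S(3,+3) = 35.1044
Terminal payoffs V(N, j) = max(S_T - K, 0):
  V(3,-3) = 0.000000; V(3,-2) = 0.000000; V(3,-1) = 0.000000; V(3,+0) = 0.000000; V(3,+1) = 0.302061; V(3,+2) = 4.819363; V(3,+3) = 10.144438
Backward induction: V(k, j) = exp(-r*dt) * [p_u * V(k+1, j+1) + p_m * V(k+1, j) + p_d * V(k+1, j-1)]
  V(2,-2) = exp(-r*dt) * [p_u*0.000000 + p_m*0.000000 + p_d*0.000000] = 0.000000
  V(2,-1) = exp(-r*dt) * [p_u*0.000000 + p_m*0.000000 + p_d*0.000000] = 0.000000
  V(2,+0) = exp(-r*dt) * [p_u*0.302061 + p_m*0.000000 + p_d*0.000000] = 0.047121
  V(2,+1) = exp(-r*dt) * [p_u*4.819363 + p_m*0.302061 + p_d*0.000000] = 0.952980
  V(2,+2) = exp(-r*dt) * [p_u*10.144438 + p_m*4.819363 + p_d*0.302061] = 4.845507
  V(1,-1) = exp(-r*dt) * [p_u*0.047121 + p_m*0.000000 + p_d*0.000000] = 0.007351
  V(1,+0) = exp(-r*dt) * [p_u*0.952980 + p_m*0.047121 + p_d*0.000000] = 0.180046
  V(1,+1) = exp(-r*dt) * [p_u*4.845507 + p_m*0.952980 + p_d*0.047121] = 1.398887
  V(0,+0) = exp(-r*dt) * [p_u*1.398887 + p_m*0.180046 + p_d*0.007351] = 0.339430

Answer: Price = V(0,0) = 0.3394


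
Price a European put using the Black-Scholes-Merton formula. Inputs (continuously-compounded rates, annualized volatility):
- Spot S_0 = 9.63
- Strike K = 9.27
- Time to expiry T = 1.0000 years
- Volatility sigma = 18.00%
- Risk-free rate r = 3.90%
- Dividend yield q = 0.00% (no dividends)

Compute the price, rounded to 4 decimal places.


Answer: Price = 0.3676

Derivation:
d1 = (ln(S/K) + (r - q + 0.5*sigma^2) * T) / (sigma * sqrt(T)) = 0.51833248
d2 = d1 - sigma * sqrt(T) = 0.33833248
exp(-rT) = 0.96175071; exp(-qT) = 1.00000000
P = K * exp(-rT) * N(-d2) - S_0 * exp(-qT) * N(-d1)
N(-d1) = 0.30211316; N(-d2) = 0.36755633
P = 9.2700 * 0.96175071 * 0.36755633 - 9.6300 * 1.00000000 * 0.30211316 = 0.3676


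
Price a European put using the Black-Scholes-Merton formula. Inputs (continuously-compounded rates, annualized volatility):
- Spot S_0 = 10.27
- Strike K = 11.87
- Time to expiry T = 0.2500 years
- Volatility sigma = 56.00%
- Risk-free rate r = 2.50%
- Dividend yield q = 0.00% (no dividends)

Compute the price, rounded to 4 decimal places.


d1 = (ln(S/K) + (r - q + 0.5*sigma^2) * T) / (sigma * sqrt(T)) = -0.35477566
d2 = d1 - sigma * sqrt(T) = -0.63477566
exp(-rT) = 0.99376949; exp(-qT) = 1.00000000
P = K * exp(-rT) * N(-d2) - S_0 * exp(-qT) * N(-d1)
N(-d1) = 0.63862117; N(-d2) = 0.73721263
P = 11.8700 * 0.99376949 * 0.73721263 - 10.2700 * 1.00000000 * 0.63862117 = 2.1376

Answer: Price = 2.1376


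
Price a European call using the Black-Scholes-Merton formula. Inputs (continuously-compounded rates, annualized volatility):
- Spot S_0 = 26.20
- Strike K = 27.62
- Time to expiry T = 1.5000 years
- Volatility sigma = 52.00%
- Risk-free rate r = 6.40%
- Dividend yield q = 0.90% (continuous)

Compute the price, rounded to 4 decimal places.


d1 = (ln(S/K) + (r - q + 0.5*sigma^2) * T) / (sigma * sqrt(T)) = 0.36509843
d2 = d1 - sigma * sqrt(T) = -0.27176890
exp(-rT) = 0.90846402; exp(-qT) = 0.98659072
C = S_0 * exp(-qT) * N(d1) - K * exp(-rT) * N(d2)
N(d1) = 0.64248103; N(d2) = 0.39289986
C = 26.2000 * 0.98659072 * 0.64248103 - 27.6200 * 0.90846402 * 0.39289986 = 6.7487

Answer: Price = 6.7487


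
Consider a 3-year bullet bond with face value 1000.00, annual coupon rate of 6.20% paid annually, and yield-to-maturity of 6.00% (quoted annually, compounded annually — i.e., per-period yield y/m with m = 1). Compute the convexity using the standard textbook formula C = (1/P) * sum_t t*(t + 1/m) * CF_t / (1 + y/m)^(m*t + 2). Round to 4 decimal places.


Coupon per period c = face * coupon_rate / m = 62.000000
Periods per year m = 1; per-period yield y/m = 0.060000
Number of cashflows N = 3
Cashflows (t years, CF_t, discount factor 1/(1+y/m)^(m*t), PV):
  t = 1.0000: CF_t = 62.000000, DF = 0.943396, PV = 58.490566
  t = 2.0000: CF_t = 62.000000, DF = 0.889996, PV = 55.179779
  t = 3.0000: CF_t = 1062.000000, DF = 0.839619, PV = 891.675679
Price P = sum_t PV_t = 1005.346024
Convexity numerator sum_t t*(t + 1/m) * CF_t / (1+y/m)^(m*t + 2):
  t = 1.0000: term = 104.112791
  t = 2.0000: term = 294.658843
  t = 3.0000: term = 9523.058155
Convexity = (1/P) * sum = 9921.829789 / 1005.346024 = 9.869070

Answer: Convexity = 9.8691


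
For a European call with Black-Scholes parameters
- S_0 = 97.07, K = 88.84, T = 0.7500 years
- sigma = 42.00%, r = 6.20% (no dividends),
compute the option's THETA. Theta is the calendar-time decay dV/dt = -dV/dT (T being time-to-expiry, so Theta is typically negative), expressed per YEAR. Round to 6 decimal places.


Answer: Theta = -11.081827

Derivation:
d1 = 0.5532812752; d2 = 0.1895506056
phi(d1) = 0.3423236591; exp(-qT) = 1.0000000000; exp(-rT) = 0.9545645606
Theta = -S*exp(-qT)*phi(d1)*sigma/(2*sqrt(T)) - r*K*exp(-rT)*N(d2) + q*S*exp(-qT)*N(d1)
N(d1) = 0.7099645896; N(d2) = 0.5751693518; sqrt(T) = 0.8660254038
Term 1 = -97.0700 * 1.0000000000 * 0.3423236591 * 0.4200 / (2 * 0.8660254038) = -8.0576909904
Term 2 = -0.0620 * 88.8400 * 0.9545645606 * 0.5751693518 = -3.0241357508
Term 3 = 0 (no dividend yield, q = 0)
Theta = -8.0576909904 + (-3.0241357508) + (0.0000000000) = -11.081827


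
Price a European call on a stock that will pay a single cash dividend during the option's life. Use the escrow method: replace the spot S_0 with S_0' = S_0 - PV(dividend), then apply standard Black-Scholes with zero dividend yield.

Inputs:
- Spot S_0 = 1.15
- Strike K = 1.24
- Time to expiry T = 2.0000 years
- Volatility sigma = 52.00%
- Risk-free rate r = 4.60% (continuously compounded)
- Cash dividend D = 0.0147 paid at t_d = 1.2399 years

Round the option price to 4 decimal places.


Answer: Price = 0.3278

Derivation:
PV(D) = D * exp(-r * t_d) = 0.0147 * 0.94456063 = 0.01388504
S_0' = S_0 - PV(D) = 1.1500 - 0.01388504 = 1.13611496
d1 = (ln(S_0'/K) + (r + sigma^2/2)*T) / (sigma*sqrt(T)) = 0.37381898
d2 = d1 - sigma*sqrt(T) = -0.36157207
exp(-rT) = 0.91210515
N(d1) = 0.64573050; N(d2) = 0.35883592
C = S_0' * N(d1) - K * exp(-rT) * N(d2) = 1.13611496 * 0.64573050 - 1.2400 * 0.91210515 * 0.35883592 = 0.3278


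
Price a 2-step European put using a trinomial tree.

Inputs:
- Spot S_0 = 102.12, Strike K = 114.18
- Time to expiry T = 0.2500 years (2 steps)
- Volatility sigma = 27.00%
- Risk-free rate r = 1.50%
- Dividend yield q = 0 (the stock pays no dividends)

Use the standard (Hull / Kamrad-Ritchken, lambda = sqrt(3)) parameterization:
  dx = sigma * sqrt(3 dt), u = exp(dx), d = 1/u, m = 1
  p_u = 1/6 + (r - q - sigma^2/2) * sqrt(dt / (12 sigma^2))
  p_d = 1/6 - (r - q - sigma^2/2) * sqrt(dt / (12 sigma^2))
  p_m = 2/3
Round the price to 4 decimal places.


dt = T/N = 0.125000; dx = sigma*sqrt(3*dt) = 0.165341
u = exp(dx) = 1.179795; d = 1/u = 0.847605
p_u = 0.158558, p_m = 0.666667, p_d = 0.174775
Discount per step: exp(-r*dt) = 0.998127
Stock lattice S(k, j) with j the centered position index:
  k=0: S(0,+0) = 102.1200
  k=1: S(1,-1) = 86.5574; S(1,+0) = 102.1200; S(1,+1) = 120.4806
  k=2: S(2,-2) = 73.3665; S(2,-1) = 86.5574; S(2,+0) = 102.1200; S(2,+1) = 120.4806; S(2,+2) = 142.1424
Terminal payoffs V(N, j) = max(K - S_T, 0):
  V(2,-2) = 40.813496; V(2,-1) = 27.622578; V(2,+0) = 12.060000; V(2,+1) = 0.000000; V(2,+2) = 0.000000
Backward induction: V(k, j) = exp(-r*dt) * [p_u * V(k+1, j+1) + p_m * V(k+1, j) + p_d * V(k+1, j-1)]
  V(1,-1) = exp(-r*dt) * [p_u*12.060000 + p_m*27.622578 + p_d*40.813496] = 27.409002
  V(1,+0) = exp(-r*dt) * [p_u*0.000000 + p_m*12.060000 + p_d*27.622578] = 12.843630
  V(1,+1) = exp(-r*dt) * [p_u*0.000000 + p_m*0.000000 + p_d*12.060000] = 2.103837
  V(0,+0) = exp(-r*dt) * [p_u*2.103837 + p_m*12.843630 + p_d*27.409002] = 13.660769

Answer: Price = V(0,0) = 13.6608


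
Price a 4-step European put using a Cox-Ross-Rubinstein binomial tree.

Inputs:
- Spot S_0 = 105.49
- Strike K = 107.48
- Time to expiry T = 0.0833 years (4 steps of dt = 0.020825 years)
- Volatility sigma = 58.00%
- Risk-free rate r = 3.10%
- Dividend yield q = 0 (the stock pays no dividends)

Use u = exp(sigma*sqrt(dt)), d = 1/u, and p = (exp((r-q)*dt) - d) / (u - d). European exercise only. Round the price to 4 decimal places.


Answer: Price = V(0,0) = 7.8851

Derivation:
dt = T/N = 0.020825
u = exp(sigma*sqrt(dt)) = 1.087302; d = 1/u = 0.919708
p = (exp((r-q)*dt) - d) / (u - d) = 0.482941
Discount per step: exp(-r*dt) = 0.999355
Stock lattice S(k, i) with i counting down-moves:
  k=0: S(0,0) = 105.4900
  k=1: S(1,0) = 114.6994; S(1,1) = 97.0200
  k=2: S(2,0) = 124.7129; S(2,1) = 105.4900; S(2,2) = 89.2301
  k=3: S(3,0) = 135.6005; S(3,1) = 114.6994; S(3,2) = 97.0200; S(3,3) = 82.0656
  k=4: S(4,0) = 147.4387; S(4,1) = 124.7129; S(4,2) = 105.4900; S(4,3) = 89.2301; S(4,4) = 75.4764
Terminal payoffs V(N, i) = max(K - S_T, 0):
  V(4,0) = 0.000000; V(4,1) = 0.000000; V(4,2) = 1.990000; V(4,3) = 18.249932; V(4,4) = 32.003603
Backward induction: V(k, i) = exp(-r*dt) * [p * V(k+1, i) + (1-p) * V(k+1, i+1)].
  V(3,0) = exp(-r*dt) * [p*0.000000 + (1-p)*0.000000] = 0.000000
  V(3,1) = exp(-r*dt) * [p*0.000000 + (1-p)*1.990000] = 1.028284
  V(3,2) = exp(-r*dt) * [p*1.990000 + (1-p)*18.249932] = 10.390638
  V(3,3) = exp(-r*dt) * [p*18.249932 + (1-p)*32.003603] = 25.345028
  V(2,0) = exp(-r*dt) * [p*0.000000 + (1-p)*1.028284] = 0.531341
  V(2,1) = exp(-r*dt) * [p*1.028284 + (1-p)*10.390638] = 5.865388
  V(2,2) = exp(-r*dt) * [p*10.390638 + (1-p)*25.345028] = 18.111248
  V(1,0) = exp(-r*dt) * [p*0.531341 + (1-p)*5.865388] = 3.287237
  V(1,1) = exp(-r*dt) * [p*5.865388 + (1-p)*18.111248] = 12.189352
  V(0,0) = exp(-r*dt) * [p*3.287237 + (1-p)*12.189352] = 7.885066


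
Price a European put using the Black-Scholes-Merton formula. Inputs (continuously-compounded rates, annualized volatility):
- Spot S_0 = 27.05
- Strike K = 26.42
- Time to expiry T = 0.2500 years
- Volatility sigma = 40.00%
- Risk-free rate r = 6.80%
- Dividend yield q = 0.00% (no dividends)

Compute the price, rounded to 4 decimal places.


d1 = (ln(S/K) + (r - q + 0.5*sigma^2) * T) / (sigma * sqrt(T)) = 0.30282853
d2 = d1 - sigma * sqrt(T) = 0.10282853
exp(-rT) = 0.98314368; exp(-qT) = 1.00000000
P = K * exp(-rT) * N(-d2) - S_0 * exp(-qT) * N(-d1)
N(-d1) = 0.38101027; N(-d2) = 0.45904953
P = 26.4200 * 0.98314368 * 0.45904953 - 27.0500 * 1.00000000 * 0.38101027 = 1.6173

Answer: Price = 1.6173


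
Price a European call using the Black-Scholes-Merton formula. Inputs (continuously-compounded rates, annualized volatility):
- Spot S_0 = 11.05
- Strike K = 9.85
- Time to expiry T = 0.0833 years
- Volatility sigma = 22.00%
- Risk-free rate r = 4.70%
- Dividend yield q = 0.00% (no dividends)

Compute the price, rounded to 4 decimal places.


Answer: Price = 1.2463

Derivation:
d1 = (ln(S/K) + (r - q + 0.5*sigma^2) * T) / (sigma * sqrt(T)) = 1.90390360
d2 = d1 - sigma * sqrt(T) = 1.84040777
exp(-rT) = 0.99609255; exp(-qT) = 1.00000000
C = S_0 * exp(-qT) * N(d1) - K * exp(-rT) * N(d2)
N(d1) = 0.97153863; N(d2) = 0.96714580
C = 11.0500 * 1.00000000 * 0.97153863 - 9.8500 * 0.99609255 * 0.96714580 = 1.2463


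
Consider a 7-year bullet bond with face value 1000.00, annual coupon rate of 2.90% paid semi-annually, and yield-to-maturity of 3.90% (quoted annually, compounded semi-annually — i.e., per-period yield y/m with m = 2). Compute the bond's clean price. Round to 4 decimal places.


Answer: Price = 939.2552

Derivation:
Coupon per period c = face * coupon_rate / m = 14.500000
Periods per year m = 2; per-period yield y/m = 0.019500
Number of cashflows N = 14
Cashflows (t years, CF_t, discount factor 1/(1+y/m)^(m*t), PV):
  t = 0.5000: CF_t = 14.500000, DF = 0.980873, PV = 14.222658
  t = 1.0000: CF_t = 14.500000, DF = 0.962112, PV = 13.950621
  t = 1.5000: CF_t = 14.500000, DF = 0.943709, PV = 13.683787
  t = 2.0000: CF_t = 14.500000, DF = 0.925659, PV = 13.422057
  t = 2.5000: CF_t = 14.500000, DF = 0.907954, PV = 13.165333
  t = 3.0000: CF_t = 14.500000, DF = 0.890588, PV = 12.913519
  t = 3.5000: CF_t = 14.500000, DF = 0.873553, PV = 12.666522
  t = 4.0000: CF_t = 14.500000, DF = 0.856845, PV = 12.424249
  t = 4.5000: CF_t = 14.500000, DF = 0.840456, PV = 12.186611
  t = 5.0000: CF_t = 14.500000, DF = 0.824380, PV = 11.953517
  t = 5.5000: CF_t = 14.500000, DF = 0.808613, PV = 11.724882
  t = 6.0000: CF_t = 14.500000, DF = 0.793146, PV = 11.500620
  t = 6.5000: CF_t = 14.500000, DF = 0.777976, PV = 11.280647
  t = 7.0000: CF_t = 1014.500000, DF = 0.763095, PV = 774.160181
Price P = sum_t PV_t = 939.255205


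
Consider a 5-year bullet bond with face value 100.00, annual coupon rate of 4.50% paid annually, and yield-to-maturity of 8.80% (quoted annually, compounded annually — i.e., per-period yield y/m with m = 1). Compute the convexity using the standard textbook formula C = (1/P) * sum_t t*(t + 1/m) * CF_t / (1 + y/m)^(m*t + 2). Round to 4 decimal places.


Coupon per period c = face * coupon_rate / m = 4.500000
Periods per year m = 1; per-period yield y/m = 0.088000
Number of cashflows N = 5
Cashflows (t years, CF_t, discount factor 1/(1+y/m)^(m*t), PV):
  t = 1.0000: CF_t = 4.500000, DF = 0.919118, PV = 4.136029
  t = 2.0000: CF_t = 4.500000, DF = 0.844777, PV = 3.801498
  t = 3.0000: CF_t = 4.500000, DF = 0.776450, PV = 3.494024
  t = 4.0000: CF_t = 4.500000, DF = 0.713649, PV = 3.211419
  t = 5.0000: CF_t = 104.500000, DF = 0.655927, PV = 68.544374
Price P = sum_t PV_t = 83.187343
Convexity numerator sum_t t*(t + 1/m) * CF_t / (1+y/m)^(m*t + 2):
  t = 1.0000: term = 6.988047
  t = 2.0000: term = 19.268512
  t = 3.0000: term = 35.420059
  t = 4.0000: term = 54.258669
  t = 5.0000: term = 1737.141828
Convexity = (1/P) * sum = 1853.077116 / 83.187343 = 22.275950

Answer: Convexity = 22.2760


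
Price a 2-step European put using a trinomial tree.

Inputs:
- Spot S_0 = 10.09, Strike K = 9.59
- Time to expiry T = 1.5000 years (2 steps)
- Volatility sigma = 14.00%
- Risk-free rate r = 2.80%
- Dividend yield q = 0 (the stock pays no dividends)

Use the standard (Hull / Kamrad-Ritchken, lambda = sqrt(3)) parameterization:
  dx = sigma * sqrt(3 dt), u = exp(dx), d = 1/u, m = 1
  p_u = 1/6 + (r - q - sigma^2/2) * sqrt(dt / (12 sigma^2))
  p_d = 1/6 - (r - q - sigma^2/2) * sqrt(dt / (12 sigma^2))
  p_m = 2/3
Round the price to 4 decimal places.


Answer: Price = V(0,0) = 0.2932

Derivation:
dt = T/N = 0.750000; dx = sigma*sqrt(3*dt) = 0.210000
u = exp(dx) = 1.233678; d = 1/u = 0.810584
p_u = 0.199167, p_m = 0.666667, p_d = 0.134167
Discount per step: exp(-r*dt) = 0.979219
Stock lattice S(k, j) with j the centered position index:
  k=0: S(0,+0) = 10.0900
  k=1: S(1,-1) = 8.1788; S(1,+0) = 10.0900; S(1,+1) = 12.4478
  k=2: S(2,-2) = 6.6296; S(2,-1) = 8.1788; S(2,+0) = 10.0900; S(2,+1) = 12.4478; S(2,+2) = 15.3566
Terminal payoffs V(N, j) = max(K - S_T, 0):
  V(2,-2) = 2.960398; V(2,-1) = 1.411205; V(2,+0) = 0.000000; V(2,+1) = 0.000000; V(2,+2) = 0.000000
Backward induction: V(k, j) = exp(-r*dt) * [p_u * V(k+1, j+1) + p_m * V(k+1, j) + p_d * V(k+1, j-1)]
  V(1,-1) = exp(-r*dt) * [p_u*0.000000 + p_m*1.411205 + p_d*2.960398] = 1.310185
  V(1,+0) = exp(-r*dt) * [p_u*0.000000 + p_m*0.000000 + p_d*1.411205] = 0.185402
  V(1,+1) = exp(-r*dt) * [p_u*0.000000 + p_m*0.000000 + p_d*0.000000] = 0.000000
  V(0,+0) = exp(-r*dt) * [p_u*0.000000 + p_m*0.185402 + p_d*1.310185] = 0.293163


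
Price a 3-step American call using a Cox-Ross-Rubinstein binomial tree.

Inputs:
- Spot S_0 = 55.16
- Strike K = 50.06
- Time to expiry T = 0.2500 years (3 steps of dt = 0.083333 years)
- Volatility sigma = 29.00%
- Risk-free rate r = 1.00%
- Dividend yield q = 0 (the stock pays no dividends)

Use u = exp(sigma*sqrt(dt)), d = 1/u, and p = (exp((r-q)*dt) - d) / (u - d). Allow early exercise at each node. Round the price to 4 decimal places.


dt = T/N = 0.083333
u = exp(sigma*sqrt(dt)) = 1.087320; d = 1/u = 0.919693
p = (exp((r-q)*dt) - d) / (u - d) = 0.484057
Discount per step: exp(-r*dt) = 0.999167
Stock lattice S(k, i) with i counting down-moves:
  k=0: S(0,0) = 55.1600
  k=1: S(1,0) = 59.9766; S(1,1) = 50.7302
  k=2: S(2,0) = 65.2137; S(2,1) = 55.1600; S(2,2) = 46.6562
  k=3: S(3,0) = 70.9082; S(3,1) = 59.9766; S(3,2) = 50.7302; S(3,3) = 42.9094
Terminal payoffs V(N, i) = max(S_T - K, 0):
  V(3,0) = 20.848153; V(3,1) = 9.916561; V(3,2) = 0.670244; V(3,3) = 0.000000
Backward induction: V(k, i) = exp(-r*dt) * [p * V(k+1, i) + (1-p) * V(k+1, i+1)]; then take max(V_cont, immediate exercise) for American.
  V(2,0) = exp(-r*dt) * [p*20.848153 + (1-p)*9.916561] = 15.195403; exercise = 15.153704; V(2,0) = max -> 15.195403
  V(2,1) = exp(-r*dt) * [p*9.916561 + (1-p)*0.670244] = 5.141699; exercise = 5.100000; V(2,1) = max -> 5.141699
  V(2,2) = exp(-r*dt) * [p*0.670244 + (1-p)*0.000000] = 0.324166; exercise = 0.000000; V(2,2) = max -> 0.324166
  V(1,0) = exp(-r*dt) * [p*15.195403 + (1-p)*5.141699] = 9.999925; exercise = 9.916561; V(1,0) = max -> 9.999925
  V(1,1) = exp(-r*dt) * [p*5.141699 + (1-p)*0.324166] = 2.653913; exercise = 0.670244; V(1,1) = max -> 2.653913
  V(0,0) = exp(-r*dt) * [p*9.999925 + (1-p)*2.653913] = 6.204626; exercise = 5.100000; V(0,0) = max -> 6.204626

Answer: Price = V(0,0) = 6.2046


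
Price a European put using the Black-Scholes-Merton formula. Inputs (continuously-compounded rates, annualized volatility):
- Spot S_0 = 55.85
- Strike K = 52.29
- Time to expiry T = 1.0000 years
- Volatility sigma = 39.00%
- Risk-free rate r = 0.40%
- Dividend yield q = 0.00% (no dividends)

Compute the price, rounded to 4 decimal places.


Answer: Price = 6.5909

Derivation:
d1 = (ln(S/K) + (r - q + 0.5*sigma^2) * T) / (sigma * sqrt(T)) = 0.37413943
d2 = d1 - sigma * sqrt(T) = -0.01586057
exp(-rT) = 0.99600799; exp(-qT) = 1.00000000
P = K * exp(-rT) * N(-d2) - S_0 * exp(-qT) * N(-d1)
N(-d1) = 0.35415029; N(-d2) = 0.50632719
P = 52.2900 * 0.99600799 * 0.50632719 - 55.8500 * 1.00000000 * 0.35415029 = 6.5909


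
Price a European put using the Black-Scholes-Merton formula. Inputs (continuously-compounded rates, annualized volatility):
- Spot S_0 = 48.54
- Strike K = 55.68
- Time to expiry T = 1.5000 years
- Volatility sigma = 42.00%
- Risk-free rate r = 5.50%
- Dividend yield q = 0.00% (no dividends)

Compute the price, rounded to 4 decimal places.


d1 = (ln(S/K) + (r - q + 0.5*sigma^2) * T) / (sigma * sqrt(T)) = 0.15079367
d2 = d1 - sigma * sqrt(T) = -0.36359918
exp(-rT) = 0.92081144; exp(-qT) = 1.00000000
P = K * exp(-rT) * N(-d2) - S_0 * exp(-qT) * N(-d1)
N(-d1) = 0.44006924; N(-d2) = 0.64192133
P = 55.6800 * 0.92081144 * 0.64192133 - 48.5400 * 1.00000000 * 0.44006924 = 11.5508

Answer: Price = 11.5508


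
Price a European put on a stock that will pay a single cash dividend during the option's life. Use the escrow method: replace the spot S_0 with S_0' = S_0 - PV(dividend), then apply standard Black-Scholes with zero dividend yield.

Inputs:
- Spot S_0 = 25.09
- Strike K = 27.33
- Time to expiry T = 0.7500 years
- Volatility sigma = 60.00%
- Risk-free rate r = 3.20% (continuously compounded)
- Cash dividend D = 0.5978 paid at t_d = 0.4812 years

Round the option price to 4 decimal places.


Answer: Price = 6.4051

Derivation:
PV(D) = D * exp(-r * t_d) = 0.5978 * 0.98471955 = 0.58866535
S_0' = S_0 - PV(D) = 25.0900 - 0.58866535 = 24.50133465
d1 = (ln(S_0'/K) + (r + sigma^2/2)*T) / (sigma*sqrt(T)) = 0.09572966
d2 = d1 - sigma*sqrt(T) = -0.42388558
exp(-rT) = 0.97628571
N(-d1) = 0.46186764; N(-d2) = 0.66417537
P = K * exp(-rT) * N(-d2) - S_0' * N(-d1) = 27.3300 * 0.97628571 * 0.66417537 - 24.50133465 * 0.46186764 = 6.4051


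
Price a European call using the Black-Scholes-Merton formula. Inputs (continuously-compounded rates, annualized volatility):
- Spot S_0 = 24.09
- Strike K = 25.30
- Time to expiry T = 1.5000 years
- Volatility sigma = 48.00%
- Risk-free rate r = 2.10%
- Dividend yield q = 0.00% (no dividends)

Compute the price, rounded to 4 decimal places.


Answer: Price = 5.4084

Derivation:
d1 = (ln(S/K) + (r - q + 0.5*sigma^2) * T) / (sigma * sqrt(T)) = 0.26415777
d2 = d1 - sigma * sqrt(T) = -0.32371977
exp(-rT) = 0.96899096; exp(-qT) = 1.00000000
C = S_0 * exp(-qT) * N(d1) - K * exp(-rT) * N(d2)
N(d1) = 0.60417083; N(d2) = 0.37307510
C = 24.0900 * 1.00000000 * 0.60417083 - 25.3000 * 0.96899096 * 0.37307510 = 5.4084


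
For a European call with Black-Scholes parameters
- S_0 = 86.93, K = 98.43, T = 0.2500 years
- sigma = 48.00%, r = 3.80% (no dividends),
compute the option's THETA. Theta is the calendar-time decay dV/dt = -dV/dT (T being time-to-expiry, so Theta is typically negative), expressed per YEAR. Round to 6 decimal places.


d1 = -0.3580934940; d2 = -0.5980934940
phi(d1) = 0.3741666441; exp(-qT) = 1.0000000000; exp(-rT) = 0.9905449824
Theta = -S*exp(-qT)*phi(d1)*sigma/(2*sqrt(T)) - r*K*exp(-rT)*N(d2) + q*S*exp(-qT)*N(d1)
N(d1) = 0.3601366739; N(d2) = 0.2748887756; sqrt(T) = 0.5000000000
Term 1 = -86.9300 * 1.0000000000 * 0.3741666441 * 0.4800 / (2 * 0.5000000000) = -15.6126270584
Term 2 = -0.0380 * 98.4300 * 0.9905449824 * 0.2748887756 = -1.0184560467
Term 3 = 0 (no dividend yield, q = 0)
Theta = -15.6126270584 + (-1.0184560467) + (0.0000000000) = -16.631083

Answer: Theta = -16.631083


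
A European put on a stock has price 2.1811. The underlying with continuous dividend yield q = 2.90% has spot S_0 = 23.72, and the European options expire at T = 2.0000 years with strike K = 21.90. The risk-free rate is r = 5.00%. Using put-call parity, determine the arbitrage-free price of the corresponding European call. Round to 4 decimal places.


Put-call parity: C - P = S_0 * exp(-qT) - K * exp(-rT).
S_0 * exp(-qT) = 23.7200 * 0.94364995 = 22.38337675
K * exp(-rT) = 21.9000 * 0.90483742 = 19.81593945
C = P + S*exp(-qT) - K*exp(-rT)
C = 2.1811 + 22.38337675 - 19.81593945 = 4.7485

Answer: Call price = 4.7485


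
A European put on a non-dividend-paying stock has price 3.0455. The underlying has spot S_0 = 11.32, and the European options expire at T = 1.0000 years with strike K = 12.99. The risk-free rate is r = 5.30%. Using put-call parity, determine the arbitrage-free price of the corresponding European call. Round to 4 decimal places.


Put-call parity: C - P = S_0 * exp(-qT) - K * exp(-rT).
S_0 * exp(-qT) = 11.3200 * 1.00000000 = 11.32000000
K * exp(-rT) = 12.9900 * 0.94838001 = 12.31945636
C = P + S*exp(-qT) - K*exp(-rT)
C = 3.0455 + 11.32000000 - 12.31945636 = 2.0460

Answer: Call price = 2.0460


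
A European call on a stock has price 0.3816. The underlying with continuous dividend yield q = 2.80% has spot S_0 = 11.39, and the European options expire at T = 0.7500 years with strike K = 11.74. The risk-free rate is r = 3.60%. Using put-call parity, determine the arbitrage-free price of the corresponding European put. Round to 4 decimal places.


Answer: Put price = 0.6556

Derivation:
Put-call parity: C - P = S_0 * exp(-qT) - K * exp(-rT).
S_0 * exp(-qT) = 11.3900 * 0.97921896 = 11.15330401
K * exp(-rT) = 11.7400 * 0.97336124 = 11.42726098
P = C - S*exp(-qT) + K*exp(-rT)
P = 0.3816 - 11.15330401 + 11.42726098 = 0.6556


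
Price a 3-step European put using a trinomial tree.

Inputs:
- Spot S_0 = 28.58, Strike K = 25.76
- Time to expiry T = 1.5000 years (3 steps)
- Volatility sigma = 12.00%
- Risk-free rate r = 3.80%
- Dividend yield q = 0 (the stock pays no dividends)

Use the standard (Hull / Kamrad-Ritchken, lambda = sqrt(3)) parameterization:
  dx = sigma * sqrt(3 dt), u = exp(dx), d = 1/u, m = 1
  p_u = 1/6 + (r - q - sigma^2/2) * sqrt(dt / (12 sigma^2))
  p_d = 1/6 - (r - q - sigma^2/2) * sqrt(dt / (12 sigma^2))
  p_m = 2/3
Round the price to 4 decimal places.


dt = T/N = 0.500000; dx = sigma*sqrt(3*dt) = 0.146969
u = exp(dx) = 1.158319; d = 1/u = 0.863320
p_u = 0.219059, p_m = 0.666667, p_d = 0.114275
Discount per step: exp(-r*dt) = 0.981179
Stock lattice S(k, j) with j the centered position index:
  k=0: S(0,+0) = 28.5800
  k=1: S(1,-1) = 24.6737; S(1,+0) = 28.5800; S(1,+1) = 33.1047
  k=2: S(2,-2) = 21.3013; S(2,-1) = 24.6737; S(2,+0) = 28.5800; S(2,+1) = 33.1047; S(2,+2) = 38.3458
  k=3: S(3,-3) = 18.3899; S(3,-2) = 21.3013; S(3,-1) = 24.6737; S(3,+0) = 28.5800; S(3,+1) = 33.1047; S(3,+2) = 38.3458; S(3,+3) = 44.4167
Terminal payoffs V(N, j) = max(K - S_T, 0):
  V(3,-3) = 7.370147; V(3,-2) = 4.458694; V(3,-1) = 1.086303; V(3,+0) = 0.000000; V(3,+1) = 0.000000; V(3,+2) = 0.000000; V(3,+3) = 0.000000
Backward induction: V(k, j) = exp(-r*dt) * [p_u * V(k+1, j+1) + p_m * V(k+1, j) + p_d * V(k+1, j-1)]
  V(2,-2) = exp(-r*dt) * [p_u*1.086303 + p_m*4.458694 + p_d*7.370147] = 3.976375
  V(2,-1) = exp(-r*dt) * [p_u*0.000000 + p_m*1.086303 + p_d*4.458694] = 1.210499
  V(2,+0) = exp(-r*dt) * [p_u*0.000000 + p_m*0.000000 + p_d*1.086303] = 0.121801
  V(2,+1) = exp(-r*dt) * [p_u*0.000000 + p_m*0.000000 + p_d*0.000000] = 0.000000
  V(2,+2) = exp(-r*dt) * [p_u*0.000000 + p_m*0.000000 + p_d*0.000000] = 0.000000
  V(1,-1) = exp(-r*dt) * [p_u*0.121801 + p_m*1.210499 + p_d*3.976375] = 1.263838
  V(1,+0) = exp(-r*dt) * [p_u*0.000000 + p_m*0.121801 + p_d*1.210499] = 0.215398
  V(1,+1) = exp(-r*dt) * [p_u*0.000000 + p_m*0.000000 + p_d*0.121801] = 0.013657
  V(0,+0) = exp(-r*dt) * [p_u*0.013657 + p_m*0.215398 + p_d*1.263838] = 0.285538

Answer: Price = V(0,0) = 0.2855


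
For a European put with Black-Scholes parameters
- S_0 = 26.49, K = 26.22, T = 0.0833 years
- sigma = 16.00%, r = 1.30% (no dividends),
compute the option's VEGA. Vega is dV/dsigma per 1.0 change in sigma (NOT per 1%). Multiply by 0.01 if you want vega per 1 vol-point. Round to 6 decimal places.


d1 = 0.2683908960; d2 = 0.2222121130
phi(d1) = 0.3848293192; exp(-qT) = 1.0000000000; exp(-rT) = 0.9989176861
Vega = S * exp(-qT) * phi(d1) * sqrt(T) = 26.4900 * 1.0000000000 * 0.3848293192 * 0.2886173938 = 2.942203

Answer: Vega = 2.942203


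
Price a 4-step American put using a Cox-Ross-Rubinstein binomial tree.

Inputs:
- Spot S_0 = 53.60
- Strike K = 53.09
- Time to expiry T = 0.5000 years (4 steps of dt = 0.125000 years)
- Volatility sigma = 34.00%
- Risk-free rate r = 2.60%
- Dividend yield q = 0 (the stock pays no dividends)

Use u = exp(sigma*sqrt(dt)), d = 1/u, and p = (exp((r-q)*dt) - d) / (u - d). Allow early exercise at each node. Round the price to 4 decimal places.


dt = T/N = 0.125000
u = exp(sigma*sqrt(dt)) = 1.127732; d = 1/u = 0.886736
p = (exp((r-q)*dt) - d) / (u - d) = 0.483492
Discount per step: exp(-r*dt) = 0.996755
Stock lattice S(k, i) with i counting down-moves:
  k=0: S(0,0) = 53.6000
  k=1: S(1,0) = 60.4464; S(1,1) = 47.5290
  k=2: S(2,0) = 68.1673; S(2,1) = 53.6000; S(2,2) = 42.1457
  k=3: S(3,0) = 76.8744; S(3,1) = 60.4464; S(3,2) = 47.5290; S(3,3) = 37.3721
  k=4: S(4,0) = 86.6937; S(4,1) = 68.1673; S(4,2) = 53.6000; S(4,3) = 42.1457; S(4,4) = 33.1392
Terminal payoffs V(N, i) = max(K - S_T, 0):
  V(4,0) = 0.000000; V(4,1) = 0.000000; V(4,2) = 0.000000; V(4,3) = 10.944296; V(4,4) = 19.950814
Backward induction: V(k, i) = exp(-r*dt) * [p * V(k+1, i) + (1-p) * V(k+1, i+1)]; then take max(V_cont, immediate exercise) for American.
  V(3,0) = exp(-r*dt) * [p*0.000000 + (1-p)*0.000000] = 0.000000; exercise = 0.000000; V(3,0) = max -> 0.000000
  V(3,1) = exp(-r*dt) * [p*0.000000 + (1-p)*0.000000] = 0.000000; exercise = 0.000000; V(3,1) = max -> 0.000000
  V(3,2) = exp(-r*dt) * [p*0.000000 + (1-p)*10.944296] = 5.634477; exercise = 5.560959; V(3,2) = max -> 5.634477
  V(3,3) = exp(-r*dt) * [p*10.944296 + (1-p)*19.950814] = 15.545631; exercise = 15.717894; V(3,3) = max -> 15.717894
  V(2,0) = exp(-r*dt) * [p*0.000000 + (1-p)*0.000000] = 0.000000; exercise = 0.000000; V(2,0) = max -> 0.000000
  V(2,1) = exp(-r*dt) * [p*0.000000 + (1-p)*5.634477] = 2.900811; exercise = 0.000000; V(2,1) = max -> 2.900811
  V(2,2) = exp(-r*dt) * [p*5.634477 + (1-p)*15.717894] = 10.807464; exercise = 10.944296; V(2,2) = max -> 10.944296
  V(1,0) = exp(-r*dt) * [p*0.000000 + (1-p)*2.900811] = 1.493431; exercise = 0.000000; V(1,0) = max -> 1.493431
  V(1,1) = exp(-r*dt) * [p*2.900811 + (1-p)*10.944296] = 7.032445; exercise = 5.560959; V(1,1) = max -> 7.032445
  V(0,0) = exp(-r*dt) * [p*1.493431 + (1-p)*7.032445] = 4.340249; exercise = 0.000000; V(0,0) = max -> 4.340249

Answer: Price = V(0,0) = 4.3402


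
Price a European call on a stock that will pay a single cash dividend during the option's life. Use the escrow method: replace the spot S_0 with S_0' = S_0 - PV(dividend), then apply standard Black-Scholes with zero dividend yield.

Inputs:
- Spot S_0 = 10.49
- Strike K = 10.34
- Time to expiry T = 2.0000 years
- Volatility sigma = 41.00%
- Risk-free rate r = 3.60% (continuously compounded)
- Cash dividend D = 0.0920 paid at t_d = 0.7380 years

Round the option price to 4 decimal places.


PV(D) = D * exp(-r * t_d) = 0.0920 * 0.97378182 = 0.08958793
S_0' = S_0 - PV(D) = 10.4900 - 0.08958793 = 10.40041207
d1 = (ln(S_0'/K) + (r + sigma^2/2)*T) / (sigma*sqrt(T)) = 0.42413568
d2 = d1 - sigma*sqrt(T) = -0.15569188
exp(-rT) = 0.93053090
N(d1) = 0.66426657; N(d2) = 0.43813795
C = S_0' * N(d1) - K * exp(-rT) * N(d2) = 10.40041207 * 0.66426657 - 10.3400 * 0.93053090 * 0.43813795 = 2.6930

Answer: Price = 2.6930


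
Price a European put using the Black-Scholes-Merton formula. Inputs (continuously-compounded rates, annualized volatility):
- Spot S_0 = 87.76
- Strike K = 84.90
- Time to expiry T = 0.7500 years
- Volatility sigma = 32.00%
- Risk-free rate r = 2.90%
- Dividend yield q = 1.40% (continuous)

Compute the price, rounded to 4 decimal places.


Answer: Price = 7.5969

Derivation:
d1 = (ln(S/K) + (r - q + 0.5*sigma^2) * T) / (sigma * sqrt(T)) = 0.29871281
d2 = d1 - sigma * sqrt(T) = 0.02158468
exp(-rT) = 0.97848483; exp(-qT) = 0.98955493
P = K * exp(-rT) * N(-d2) - S_0 * exp(-qT) * N(-d1)
N(-d1) = 0.38257959; N(-d2) = 0.49138963
P = 84.9000 * 0.97848483 * 0.49138963 - 87.7600 * 0.98955493 * 0.38257959 = 7.5969


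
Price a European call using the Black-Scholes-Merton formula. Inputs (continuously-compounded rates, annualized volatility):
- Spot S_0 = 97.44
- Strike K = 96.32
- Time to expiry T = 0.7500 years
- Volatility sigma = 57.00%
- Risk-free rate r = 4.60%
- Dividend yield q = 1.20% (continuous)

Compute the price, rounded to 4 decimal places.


d1 = (ln(S/K) + (r - q + 0.5*sigma^2) * T) / (sigma * sqrt(T)) = 0.32189470
d2 = d1 - sigma * sqrt(T) = -0.17173978
exp(-rT) = 0.96608834; exp(-qT) = 0.99104038
C = S_0 * exp(-qT) * N(d1) - K * exp(-rT) * N(d2)
N(d1) = 0.62623377; N(d2) = 0.43182105
C = 97.4400 * 0.99104038 * 0.62623377 - 96.3200 * 0.96608834 * 0.43182105 = 20.2910

Answer: Price = 20.2910


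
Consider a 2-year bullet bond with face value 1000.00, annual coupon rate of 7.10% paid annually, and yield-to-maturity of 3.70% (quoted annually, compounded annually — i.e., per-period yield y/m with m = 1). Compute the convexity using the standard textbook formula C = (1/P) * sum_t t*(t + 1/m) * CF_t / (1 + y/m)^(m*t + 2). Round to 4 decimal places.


Coupon per period c = face * coupon_rate / m = 71.000000
Periods per year m = 1; per-period yield y/m = 0.037000
Number of cashflows N = 2
Cashflows (t years, CF_t, discount factor 1/(1+y/m)^(m*t), PV):
  t = 1.0000: CF_t = 71.000000, DF = 0.964320, PV = 68.466731
  t = 2.0000: CF_t = 1071.000000, DF = 0.929913, PV = 995.937209
Price P = sum_t PV_t = 1064.403939
Convexity numerator sum_t t*(t + 1/m) * CF_t / (1+y/m)^(m*t + 2):
  t = 1.0000: term = 127.336256
  t = 2.0000: term = 5556.811895
Convexity = (1/P) * sum = 5684.148151 / 1064.403939 = 5.340217

Answer: Convexity = 5.3402


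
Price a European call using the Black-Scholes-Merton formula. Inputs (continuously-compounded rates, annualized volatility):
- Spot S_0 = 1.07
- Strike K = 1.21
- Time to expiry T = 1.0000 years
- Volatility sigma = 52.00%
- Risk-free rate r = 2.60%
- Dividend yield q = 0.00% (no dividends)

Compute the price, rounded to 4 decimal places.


Answer: Price = 0.1801

Derivation:
d1 = (ln(S/K) + (r - q + 0.5*sigma^2) * T) / (sigma * sqrt(T)) = 0.07353517
d2 = d1 - sigma * sqrt(T) = -0.44646483
exp(-rT) = 0.97433509; exp(-qT) = 1.00000000
C = S_0 * exp(-qT) * N(d1) - K * exp(-rT) * N(d2)
N(d1) = 0.52930987; N(d2) = 0.32763076
C = 1.0700 * 1.00000000 * 0.52930987 - 1.2100 * 0.97433509 * 0.32763076 = 0.1801


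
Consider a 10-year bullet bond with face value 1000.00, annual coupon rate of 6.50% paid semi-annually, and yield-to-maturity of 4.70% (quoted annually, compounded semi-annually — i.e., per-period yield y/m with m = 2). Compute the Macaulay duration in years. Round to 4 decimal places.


Coupon per period c = face * coupon_rate / m = 32.500000
Periods per year m = 2; per-period yield y/m = 0.023500
Number of cashflows N = 20
Cashflows (t years, CF_t, discount factor 1/(1+y/m)^(m*t), PV):
  t = 0.5000: CF_t = 32.500000, DF = 0.977040, PV = 31.753786
  t = 1.0000: CF_t = 32.500000, DF = 0.954606, PV = 31.024705
  t = 1.5000: CF_t = 32.500000, DF = 0.932688, PV = 30.312365
  t = 2.0000: CF_t = 32.500000, DF = 0.911273, PV = 29.616380
  t = 2.5000: CF_t = 32.500000, DF = 0.890350, PV = 28.936375
  t = 3.0000: CF_t = 32.500000, DF = 0.869907, PV = 28.271984
  t = 3.5000: CF_t = 32.500000, DF = 0.849934, PV = 27.622847
  t = 4.0000: CF_t = 32.500000, DF = 0.830419, PV = 26.988614
  t = 4.5000: CF_t = 32.500000, DF = 0.811352, PV = 26.368944
  t = 5.0000: CF_t = 32.500000, DF = 0.792723, PV = 25.763502
  t = 5.5000: CF_t = 32.500000, DF = 0.774522, PV = 25.171961
  t = 6.0000: CF_t = 32.500000, DF = 0.756739, PV = 24.594002
  t = 6.5000: CF_t = 32.500000, DF = 0.739363, PV = 24.029313
  t = 7.0000: CF_t = 32.500000, DF = 0.722387, PV = 23.477589
  t = 7.5000: CF_t = 32.500000, DF = 0.705801, PV = 22.938534
  t = 8.0000: CF_t = 32.500000, DF = 0.689596, PV = 22.411855
  t = 8.5000: CF_t = 32.500000, DF = 0.673762, PV = 21.897269
  t = 9.0000: CF_t = 32.500000, DF = 0.658292, PV = 21.394499
  t = 9.5000: CF_t = 32.500000, DF = 0.643178, PV = 20.903272
  t = 10.0000: CF_t = 1032.500000, DF = 0.628410, PV = 648.833284
Price P = sum_t PV_t = 1142.311079
Macaulay numerator sum_t t * PV_t:
  t * PV_t at t = 0.5000: 15.876893
  t * PV_t at t = 1.0000: 31.024705
  t * PV_t at t = 1.5000: 45.468547
  t * PV_t at t = 2.0000: 59.232760
  t * PV_t at t = 2.5000: 72.340938
  t * PV_t at t = 3.0000: 84.815951
  t * PV_t at t = 3.5000: 96.679963
  t * PV_t at t = 4.0000: 107.954457
  t * PV_t at t = 4.5000: 118.660248
  t * PV_t at t = 5.0000: 128.817509
  t * PV_t at t = 5.5000: 138.445784
  t * PV_t at t = 6.0000: 147.564010
  t * PV_t at t = 6.5000: 156.190533
  t * PV_t at t = 7.0000: 164.343126
  t * PV_t at t = 7.5000: 172.039004
  t * PV_t at t = 8.0000: 179.294842
  t * PV_t at t = 8.5000: 186.126790
  t * PV_t at t = 9.0000: 192.550488
  t * PV_t at t = 9.5000: 198.581082
  t * PV_t at t = 10.0000: 6488.332841
Macaulay duration D = (sum_t t * PV_t) / P = 8784.340470 / 1142.311079 = 7.689972

Answer: Macaulay duration = 7.6900 years
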